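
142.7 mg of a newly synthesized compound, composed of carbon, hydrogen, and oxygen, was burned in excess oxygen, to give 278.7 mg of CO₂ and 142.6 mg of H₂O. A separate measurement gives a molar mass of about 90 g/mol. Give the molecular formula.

C4H10O2

mol C = 0.2787 g CO₂ ÷ 44.009 g/mol = 0.0063328 mol
mol H = 2 × 0.1426 g H₂O ÷ 18.015 g/mol = 0.015831 mol
mass O = 0.1427 − (0.076063 + 0.015958) = 0.050679 g → mol O = 0.050679 ÷ 15.999 = 0.0031676 mol
Divide by the smallest (0.0031676 mol): C 1.999, H 4.998, O 1.000
Empirical formula: C2H5O
Empirical-formula mass = 45.06 g/mol; 90 ÷ 45.06 ≈ 2, so the molecular formula is C4H10O2.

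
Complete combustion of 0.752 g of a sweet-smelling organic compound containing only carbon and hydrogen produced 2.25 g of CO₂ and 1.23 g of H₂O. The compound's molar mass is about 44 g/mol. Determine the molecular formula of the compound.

C3H8

mol C = 2.25 g CO₂ ÷ 44.009 g/mol = 0.05113 mol
mol H = 2 × 1.23 g H₂O ÷ 18.015 g/mol = 0.1366 mol
Divide by the smallest (0.05113 mol): C 1.000, H 2.671
Multiplying each by 3 gives whole numbers: C 3.00, H 8.01
Empirical formula: C3H8
Empirical-formula mass = 44.10 g/mol; 44 ÷ 44.10 ≈ 1, so the molecular formula is C3H8.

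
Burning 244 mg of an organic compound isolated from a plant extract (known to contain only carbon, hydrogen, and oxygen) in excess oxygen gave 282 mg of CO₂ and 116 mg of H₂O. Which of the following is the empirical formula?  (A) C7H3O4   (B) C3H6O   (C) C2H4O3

mol C = 0.282 g CO₂ ÷ 44.009 g/mol = 0.006408 mol
mol H = 2 × 0.116 g H₂O ÷ 18.015 g/mol = 0.01288 mol
mass O = 0.244 − (0.07696 + 0.01298) = 0.1541 g → mol O = 0.1541 ÷ 15.999 = 0.009629 mol
Divide by the smallest (0.006408 mol): C 1.000, H 2.010, O 1.503
Multiplying each by 2 gives whole numbers: C 2.00, H 4.02, O 3.01

(C) C2H4O3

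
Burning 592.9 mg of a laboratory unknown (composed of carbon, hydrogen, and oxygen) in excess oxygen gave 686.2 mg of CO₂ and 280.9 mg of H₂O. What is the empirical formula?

C2H4O3

mol C = 0.6862 g CO₂ ÷ 44.009 g/mol = 0.015592 mol
mol H = 2 × 0.2809 g H₂O ÷ 18.015 g/mol = 0.031185 mol
mass O = 0.5929 − (0.18728 + 0.031435) = 0.37419 g → mol O = 0.37419 ÷ 15.999 = 0.023388 mol
Divide by the smallest (0.015592 mol): C 1.000, H 2.000, O 1.500
Multiplying each by 2 gives whole numbers: C 2.00, H 4.00, O 3.00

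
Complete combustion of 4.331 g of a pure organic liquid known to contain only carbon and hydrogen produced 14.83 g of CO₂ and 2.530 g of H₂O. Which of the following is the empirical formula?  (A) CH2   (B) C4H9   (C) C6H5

(C) C6H5

mol C = 14.83 g CO₂ ÷ 44.009 g/mol = 0.33698 mol
mol H = 2 × 2.530 g H₂O ÷ 18.015 g/mol = 0.28088 mol
Divide by the smallest (0.28088 mol): C 1.200, H 1.000
Multiplying each by 5 gives whole numbers: C 6.00, H 5.00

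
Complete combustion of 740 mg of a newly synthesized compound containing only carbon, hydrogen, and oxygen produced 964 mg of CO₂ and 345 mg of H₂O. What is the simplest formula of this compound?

mol C = 0.964 g CO₂ ÷ 44.009 g/mol = 0.02190 mol
mol H = 2 × 0.345 g H₂O ÷ 18.015 g/mol = 0.03830 mol
mass O = 0.740 − (0.2631 + 0.03861) = 0.4383 g → mol O = 0.4383 ÷ 15.999 = 0.02740 mol
Divide by the smallest (0.02190 mol): C 1.000, H 1.749, O 1.251
Multiplying each by 4 gives whole numbers: C 4.00, H 6.99, O 5.00

C4H7O5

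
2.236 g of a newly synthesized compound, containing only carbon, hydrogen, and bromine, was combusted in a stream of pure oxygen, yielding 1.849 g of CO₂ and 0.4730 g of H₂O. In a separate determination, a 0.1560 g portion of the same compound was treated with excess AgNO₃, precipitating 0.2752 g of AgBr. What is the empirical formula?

C4H5Br2

mol C = 1.849 g CO₂ ÷ 44.009 g/mol = 0.042014 mol
mol H = 2 × 0.4730 g H₂O ÷ 18.015 g/mol = 0.052512 mol
From the AgBr data: mol Br per gram of compound = (0.2752 ÷ 187.772) ÷ 0.1560 = 0.0093949 mol/g, so in the 2.236 g combustion sample mol Br = 0.021007 mol
Divide by the smallest (0.021007 mol): C 2.000, H 2.500, Br 1.000
Multiplying each by 2 gives whole numbers: C 4.00, H 5.00, Br 2.00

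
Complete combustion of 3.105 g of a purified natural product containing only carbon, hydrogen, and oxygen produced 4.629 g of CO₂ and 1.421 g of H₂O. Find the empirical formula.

C2H3O2

mol C = 4.629 g CO₂ ÷ 44.009 g/mol = 0.10518 mol
mol H = 2 × 1.421 g H₂O ÷ 18.015 g/mol = 0.15776 mol
mass O = 3.105 − (1.2634 + 0.15902) = 1.6826 g → mol O = 1.6826 ÷ 15.999 = 0.10517 mol
Divide by the smallest (0.10517 mol): C 1.000, H 1.500, O 1.000
Multiplying each by 2 gives whole numbers: C 2.00, H 3.00, O 2.00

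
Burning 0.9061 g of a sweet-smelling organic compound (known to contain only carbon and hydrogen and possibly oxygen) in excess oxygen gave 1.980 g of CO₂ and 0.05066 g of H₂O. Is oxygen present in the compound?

mol C = 1.980 g CO₂ ÷ 44.009 g/mol = 0.044991 mol
mol H = 2 × 0.05066 g H₂O ÷ 18.015 g/mol = 0.0056242 mol
C and H account for only 0.54605 g of the 0.9061 g sample; the remaining 0.36005 g must be oxygen.

yes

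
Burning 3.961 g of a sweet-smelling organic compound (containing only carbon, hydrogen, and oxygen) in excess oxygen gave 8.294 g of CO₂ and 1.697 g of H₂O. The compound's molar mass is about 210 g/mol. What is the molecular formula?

C10H10O5

mol C = 8.294 g CO₂ ÷ 44.009 g/mol = 0.18846 mol
mol H = 2 × 1.697 g H₂O ÷ 18.015 g/mol = 0.18840 mol
mass O = 3.961 − (2.2636 + 0.18991) = 1.5075 g → mol O = 1.5075 ÷ 15.999 = 0.094224 mol
Divide by the smallest (0.094224 mol): C 2.000, H 1.999, O 1.000
Empirical formula: C2H2O
Empirical-formula mass = 42.04 g/mol; 210 ÷ 42.04 ≈ 5, so the molecular formula is C10H10O5.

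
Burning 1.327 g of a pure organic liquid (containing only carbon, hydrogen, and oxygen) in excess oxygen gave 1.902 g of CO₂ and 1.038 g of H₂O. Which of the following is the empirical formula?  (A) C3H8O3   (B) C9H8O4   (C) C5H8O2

mol C = 1.902 g CO₂ ÷ 44.009 g/mol = 0.043218 mol
mol H = 2 × 1.038 g H₂O ÷ 18.015 g/mol = 0.11524 mol
mass O = 1.327 − (0.51910 + 0.11616) = 0.69174 g → mol O = 0.69174 ÷ 15.999 = 0.043237 mol
Divide by the smallest (0.043218 mol): C 1.000, H 2.666, O 1.000
Multiplying each by 3 gives whole numbers: C 3.00, H 8.00, O 3.00

(A) C3H8O3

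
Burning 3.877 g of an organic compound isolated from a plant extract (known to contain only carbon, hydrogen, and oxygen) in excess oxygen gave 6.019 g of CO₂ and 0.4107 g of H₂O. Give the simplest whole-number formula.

mol C = 6.019 g CO₂ ÷ 44.009 g/mol = 0.13677 mol
mol H = 2 × 0.4107 g H₂O ÷ 18.015 g/mol = 0.045595 mol
mass O = 3.877 − (1.6427 + 0.045960) = 2.1883 g → mol O = 2.1883 ÷ 15.999 = 0.13678 mol
Divide by the smallest (0.045595 mol): C 3.000, H 1.000, O 3.000

C3HO3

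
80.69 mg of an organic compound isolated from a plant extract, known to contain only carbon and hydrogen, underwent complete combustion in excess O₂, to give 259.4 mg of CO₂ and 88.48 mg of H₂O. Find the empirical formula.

C3H5

mol C = 0.2594 g CO₂ ÷ 44.009 g/mol = 0.0058942 mol
mol H = 2 × 0.08848 g H₂O ÷ 18.015 g/mol = 0.0098229 mol
Divide by the smallest (0.0058942 mol): C 1.000, H 1.667
Multiplying each by 3 gives whole numbers: C 3.00, H 5.00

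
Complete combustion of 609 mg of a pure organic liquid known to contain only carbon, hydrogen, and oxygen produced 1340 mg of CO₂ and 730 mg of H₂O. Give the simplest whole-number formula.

C3H8O

mol C = 1.34 g CO₂ ÷ 44.009 g/mol = 0.03045 mol
mol H = 2 × 0.730 g H₂O ÷ 18.015 g/mol = 0.08104 mol
mass O = 0.609 − (0.3657 + 0.08169) = 0.1616 g → mol O = 0.1616 ÷ 15.999 = 0.01010 mol
Divide by the smallest (0.01010 mol): C 3.015, H 8.024, O 1.000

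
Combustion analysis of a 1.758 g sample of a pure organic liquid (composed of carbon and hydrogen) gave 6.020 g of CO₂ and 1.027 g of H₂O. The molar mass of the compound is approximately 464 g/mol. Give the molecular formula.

mol C = 6.020 g CO₂ ÷ 44.009 g/mol = 0.13679 mol
mol H = 2 × 1.027 g H₂O ÷ 18.015 g/mol = 0.11402 mol
Divide by the smallest (0.11402 mol): C 1.200, H 1.000
Multiplying each by 5 gives whole numbers: C 6.00, H 5.00
Empirical formula: C6H5
Empirical-formula mass = 77.11 g/mol; 464 ÷ 77.11 ≈ 6, so the molecular formula is C36H30.

C36H30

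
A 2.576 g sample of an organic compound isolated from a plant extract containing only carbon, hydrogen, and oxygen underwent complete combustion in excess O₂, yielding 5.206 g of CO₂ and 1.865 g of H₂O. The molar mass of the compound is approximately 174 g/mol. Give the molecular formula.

C8H14O4

mol C = 5.206 g CO₂ ÷ 44.009 g/mol = 0.11829 mol
mol H = 2 × 1.865 g H₂O ÷ 18.015 g/mol = 0.20705 mol
mass O = 2.576 − (1.4208 + 0.20871) = 0.94646 g → mol O = 0.94646 ÷ 15.999 = 0.059158 mol
Divide by the smallest (0.059158 mol): C 2.000, H 3.500, O 1.000
Multiplying each by 2 gives whole numbers: C 4.00, H 7.00, O 2.00
Empirical formula: C4H7O2
Empirical-formula mass = 87.10 g/mol; 174 ÷ 87.10 ≈ 2, so the molecular formula is C8H14O4.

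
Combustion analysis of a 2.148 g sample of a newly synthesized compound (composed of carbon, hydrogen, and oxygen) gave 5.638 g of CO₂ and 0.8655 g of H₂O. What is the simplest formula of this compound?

C4H3O

mol C = 5.638 g CO₂ ÷ 44.009 g/mol = 0.12811 mol
mol H = 2 × 0.8655 g H₂O ÷ 18.015 g/mol = 0.096087 mol
mass O = 2.148 − (1.5387 + 0.096855) = 0.51241 g → mol O = 0.51241 ÷ 15.999 = 0.032028 mol
Divide by the smallest (0.032028 mol): C 4.000, H 3.000, O 1.000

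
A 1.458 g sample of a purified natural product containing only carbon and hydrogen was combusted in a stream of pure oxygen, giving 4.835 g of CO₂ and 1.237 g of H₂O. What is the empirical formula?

mol C = 4.835 g CO₂ ÷ 44.009 g/mol = 0.10986 mol
mol H = 2 × 1.237 g H₂O ÷ 18.015 g/mol = 0.13733 mol
Divide by the smallest (0.10986 mol): C 1.000, H 1.250
Multiplying each by 4 gives whole numbers: C 4.00, H 5.00

C4H5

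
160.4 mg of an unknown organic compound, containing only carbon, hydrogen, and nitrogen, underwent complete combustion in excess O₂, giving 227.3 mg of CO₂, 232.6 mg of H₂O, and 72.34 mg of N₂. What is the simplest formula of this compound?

CH5N

mol C = 0.2273 g CO₂ ÷ 44.009 g/mol = 0.0051649 mol
mol H = 2 × 0.2326 g H₂O ÷ 18.015 g/mol = 0.025823 mol
mol N = 2 × 0.07234 g N₂ ÷ 28.014 g/mol = 0.0051646 mol
Divide by the smallest (0.0051646 mol): C 1.000, H 5.000, N 1.000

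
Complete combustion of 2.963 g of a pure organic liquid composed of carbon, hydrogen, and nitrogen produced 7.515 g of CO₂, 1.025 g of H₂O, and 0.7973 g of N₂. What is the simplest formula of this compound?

C3H2N

mol C = 7.515 g CO₂ ÷ 44.009 g/mol = 0.17076 mol
mol H = 2 × 1.025 g H₂O ÷ 18.015 g/mol = 0.11379 mol
mol N = 2 × 0.7973 g N₂ ÷ 28.014 g/mol = 0.056922 mol
Divide by the smallest (0.056922 mol): C 3.000, H 1.999, N 1.000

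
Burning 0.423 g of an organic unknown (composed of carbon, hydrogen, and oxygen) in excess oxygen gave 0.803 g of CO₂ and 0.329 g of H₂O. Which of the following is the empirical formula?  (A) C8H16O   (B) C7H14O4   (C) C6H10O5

mol C = 0.803 g CO₂ ÷ 44.009 g/mol = 0.01825 mol
mol H = 2 × 0.329 g H₂O ÷ 18.015 g/mol = 0.03653 mol
mass O = 0.423 − (0.2192 + 0.03682) = 0.1670 g → mol O = 0.1670 ÷ 15.999 = 0.01044 mol
Divide by the smallest (0.01044 mol): C 1.748, H 3.499, O 1.000
Multiplying each by 4 gives whole numbers: C 6.99, H 13.99, O 4.00

(B) C7H14O4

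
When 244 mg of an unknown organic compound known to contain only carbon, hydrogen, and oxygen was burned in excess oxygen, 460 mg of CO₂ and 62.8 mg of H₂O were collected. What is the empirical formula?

mol C = 0.460 g CO₂ ÷ 44.009 g/mol = 0.01045 mol
mol H = 2 × 0.0628 g H₂O ÷ 18.015 g/mol = 0.006972 mol
mass O = 0.244 − (0.1255 + 0.007028) = 0.1114 g → mol O = 0.1114 ÷ 15.999 = 0.006965 mol
Divide by the smallest (0.006965 mol): C 1.501, H 1.001, O 1.000
Multiplying each by 2 gives whole numbers: C 3.00, H 2.00, O 2.00

C3H2O2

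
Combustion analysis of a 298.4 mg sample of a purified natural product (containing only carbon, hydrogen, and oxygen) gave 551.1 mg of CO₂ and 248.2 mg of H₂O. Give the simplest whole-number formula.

mol C = 0.5511 g CO₂ ÷ 44.009 g/mol = 0.012522 mol
mol H = 2 × 0.2482 g H₂O ÷ 18.015 g/mol = 0.027555 mol
mass O = 0.2984 − (0.15041 + 0.027775) = 0.12022 g → mol O = 0.12022 ÷ 15.999 = 0.0075141 mol
Divide by the smallest (0.0075141 mol): C 1.667, H 3.667, O 1.000
Multiplying each by 3 gives whole numbers: C 5.00, H 11.00, O 3.00

C5H11O3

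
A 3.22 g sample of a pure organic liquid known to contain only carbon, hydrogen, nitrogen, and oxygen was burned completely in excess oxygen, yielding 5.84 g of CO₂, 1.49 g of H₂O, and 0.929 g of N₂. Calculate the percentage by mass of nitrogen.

mol C = 5.84 g CO₂ ÷ 44.009 g/mol = 0.1327 mol
mol H = 2 × 1.49 g H₂O ÷ 18.015 g/mol = 0.1654 mol
mol N = 2 × 0.929 g N₂ ÷ 28.014 g/mol = 0.06632 mol
mass O = 3.22 − (1.594 + 0.1667 + 0.9290) = 0.5304 g → mol O = 0.5304 ÷ 15.999 = 0.03315 mol
mass % N = 0.9290 g ÷ 3.22 g × 100%

28.9%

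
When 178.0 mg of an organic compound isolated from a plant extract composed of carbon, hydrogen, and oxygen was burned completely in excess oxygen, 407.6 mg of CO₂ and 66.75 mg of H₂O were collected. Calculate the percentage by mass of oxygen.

33.31%

mol C = 0.4076 g CO₂ ÷ 44.009 g/mol = 0.0092617 mol
mol H = 2 × 0.06675 g H₂O ÷ 18.015 g/mol = 0.0074105 mol
mass O = 0.1780 − (0.11124 + 0.0074698) = 0.059287 g → mol O = 0.059287 ÷ 15.999 = 0.0037057 mol
mass % O = 0.059287 g ÷ 0.1780 g × 100%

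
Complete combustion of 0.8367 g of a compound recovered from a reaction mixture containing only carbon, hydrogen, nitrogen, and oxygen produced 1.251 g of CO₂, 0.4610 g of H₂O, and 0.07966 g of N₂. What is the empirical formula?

mol C = 1.251 g CO₂ ÷ 44.009 g/mol = 0.028426 mol
mol H = 2 × 0.4610 g H₂O ÷ 18.015 g/mol = 0.051180 mol
mol N = 2 × 0.07966 g N₂ ÷ 28.014 g/mol = 0.0056872 mol
mass O = 0.8367 − (0.34142 + 0.051589 + 0.079660) = 0.36403 g → mol O = 0.36403 ÷ 15.999 = 0.022753 mol
Divide by the smallest (0.0056872 mol): C 4.998, H 8.999, N 1.000, O 4.001

C5H9NO4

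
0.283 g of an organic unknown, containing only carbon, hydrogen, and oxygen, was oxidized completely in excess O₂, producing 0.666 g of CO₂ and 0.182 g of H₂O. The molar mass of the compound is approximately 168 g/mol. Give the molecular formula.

mol C = 0.666 g CO₂ ÷ 44.009 g/mol = 0.01513 mol
mol H = 2 × 0.182 g H₂O ÷ 18.015 g/mol = 0.02021 mol
mass O = 0.283 − (0.1818 + 0.02037) = 0.08087 g → mol O = 0.08087 ÷ 15.999 = 0.005055 mol
Divide by the smallest (0.005055 mol): C 2.994, H 3.997, O 1.000
Empirical formula: C3H4O
Empirical-formula mass = 56.06 g/mol; 168 ÷ 56.06 ≈ 3, so the molecular formula is C9H12O3.

C9H12O3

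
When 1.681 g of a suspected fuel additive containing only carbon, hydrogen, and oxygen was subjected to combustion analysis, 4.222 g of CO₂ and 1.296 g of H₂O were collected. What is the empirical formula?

C4H6O

mol C = 4.222 g CO₂ ÷ 44.009 g/mol = 0.095935 mol
mol H = 2 × 1.296 g H₂O ÷ 18.015 g/mol = 0.14388 mol
mass O = 1.681 − (1.1523 + 0.14503) = 0.38369 g → mol O = 0.38369 ÷ 15.999 = 0.023982 mol
Divide by the smallest (0.023982 mol): C 4.000, H 5.999, O 1.000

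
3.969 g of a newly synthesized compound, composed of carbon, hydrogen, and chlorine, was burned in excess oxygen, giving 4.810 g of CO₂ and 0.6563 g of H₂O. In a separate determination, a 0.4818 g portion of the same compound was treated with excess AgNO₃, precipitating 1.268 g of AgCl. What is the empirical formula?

C3H2Cl2

mol C = 4.810 g CO₂ ÷ 44.009 g/mol = 0.10930 mol
mol H = 2 × 0.6563 g H₂O ÷ 18.015 g/mol = 0.072862 mol
From the AgCl data: mol Cl per gram of compound = (1.268 ÷ 143.318) ÷ 0.4818 = 0.018363 mol/g, so in the 3.969 g combustion sample mol Cl = 0.072884 mol
Divide by the smallest (0.072862 mol): C 1.500, H 1.000, Cl 1.000
Multiplying each by 2 gives whole numbers: C 3.00, H 2.00, Cl 2.00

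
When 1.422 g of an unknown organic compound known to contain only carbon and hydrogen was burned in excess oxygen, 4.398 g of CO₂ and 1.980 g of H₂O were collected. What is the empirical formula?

C5H11

mol C = 4.398 g CO₂ ÷ 44.009 g/mol = 0.099934 mol
mol H = 2 × 1.980 g H₂O ÷ 18.015 g/mol = 0.21982 mol
Divide by the smallest (0.099934 mol): C 1.000, H 2.200
Multiplying each by 5 gives whole numbers: C 5.00, H 11.00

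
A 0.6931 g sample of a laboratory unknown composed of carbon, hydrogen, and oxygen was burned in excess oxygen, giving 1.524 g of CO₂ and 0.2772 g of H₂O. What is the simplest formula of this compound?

mol C = 1.524 g CO₂ ÷ 44.009 g/mol = 0.034629 mol
mol H = 2 × 0.2772 g H₂O ÷ 18.015 g/mol = 0.030774 mol
mass O = 0.6931 − (0.41593 + 0.031021) = 0.24615 g → mol O = 0.24615 ÷ 15.999 = 0.015385 mol
Divide by the smallest (0.015385 mol): C 2.251, H 2.000, O 1.000
Multiplying each by 4 gives whole numbers: C 9.00, H 8.00, O 4.00

C9H8O4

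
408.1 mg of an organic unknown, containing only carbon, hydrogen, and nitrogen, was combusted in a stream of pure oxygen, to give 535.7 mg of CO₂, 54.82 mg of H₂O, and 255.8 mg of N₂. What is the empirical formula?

mol C = 0.5357 g CO₂ ÷ 44.009 g/mol = 0.012173 mol
mol H = 2 × 0.05482 g H₂O ÷ 18.015 g/mol = 0.0060860 mol
mol N = 2 × 0.2558 g N₂ ÷ 28.014 g/mol = 0.018262 mol
Divide by the smallest (0.0060860 mol): C 2.000, H 1.000, N 3.001

C2HN3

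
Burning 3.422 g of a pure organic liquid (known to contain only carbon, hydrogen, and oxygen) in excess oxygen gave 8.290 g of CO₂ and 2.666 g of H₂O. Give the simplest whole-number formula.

mol C = 8.290 g CO₂ ÷ 44.009 g/mol = 0.18837 mol
mol H = 2 × 2.666 g H₂O ÷ 18.015 g/mol = 0.29598 mol
mass O = 3.422 − (2.2625 + 0.29834) = 0.86114 g → mol O = 0.86114 ÷ 15.999 = 0.053824 mol
Divide by the smallest (0.053824 mol): C 3.500, H 5.499, O 1.000
Multiplying each by 2 gives whole numbers: C 7.00, H 11.00, O 2.00

C7H11O2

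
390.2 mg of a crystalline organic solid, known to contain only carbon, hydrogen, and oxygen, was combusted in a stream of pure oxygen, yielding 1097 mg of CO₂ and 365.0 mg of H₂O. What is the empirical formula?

mol C = 1.097 g CO₂ ÷ 44.009 g/mol = 0.024927 mol
mol H = 2 × 0.3650 g H₂O ÷ 18.015 g/mol = 0.040522 mol
mass O = 0.3902 − (0.29939 + 0.040846) = 0.049959 g → mol O = 0.049959 ÷ 15.999 = 0.0031226 mol
Divide by the smallest (0.0031226 mol): C 7.983, H 12.977, O 1.000

C8H13O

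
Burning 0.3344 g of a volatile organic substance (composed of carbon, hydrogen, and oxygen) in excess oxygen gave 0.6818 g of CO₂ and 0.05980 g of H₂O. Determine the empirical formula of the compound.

mol C = 0.6818 g CO₂ ÷ 44.009 g/mol = 0.015492 mol
mol H = 2 × 0.05980 g H₂O ÷ 18.015 g/mol = 0.0066389 mol
mass O = 0.3344 − (0.18608 + 0.0066920) = 0.14163 g → mol O = 0.14163 ÷ 15.999 = 0.0088524 mol
Divide by the smallest (0.0066389 mol): C 2.334, H 1.000, O 1.333
Multiplying each by 3 gives whole numbers: C 7.00, H 3.00, O 4.00

C7H3O4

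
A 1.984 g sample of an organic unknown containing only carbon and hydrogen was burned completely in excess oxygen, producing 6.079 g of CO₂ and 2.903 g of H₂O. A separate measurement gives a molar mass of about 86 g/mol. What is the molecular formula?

C6H14

mol C = 6.079 g CO₂ ÷ 44.009 g/mol = 0.13813 mol
mol H = 2 × 2.903 g H₂O ÷ 18.015 g/mol = 0.32229 mol
Divide by the smallest (0.13813 mol): C 1.000, H 2.333
Multiplying each by 3 gives whole numbers: C 3.00, H 7.00
Empirical formula: C3H7
Empirical-formula mass = 43.09 g/mol; 86 ÷ 43.09 ≈ 2, so the molecular formula is C6H14.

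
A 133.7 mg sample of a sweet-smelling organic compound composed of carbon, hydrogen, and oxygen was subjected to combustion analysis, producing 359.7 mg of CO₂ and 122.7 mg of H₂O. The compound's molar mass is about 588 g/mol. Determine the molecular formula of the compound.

C36H60O6

mol C = 0.3597 g CO₂ ÷ 44.009 g/mol = 0.0081733 mol
mol H = 2 × 0.1227 g H₂O ÷ 18.015 g/mol = 0.013622 mol
mass O = 0.1337 − (0.098170 + 0.013731) = 0.021799 g → mol O = 0.021799 ÷ 15.999 = 0.0013625 mol
Divide by the smallest (0.0013625 mol): C 5.999, H 9.998, O 1.000
Empirical formula: C6H10O
Empirical-formula mass = 98.15 g/mol; 588 ÷ 98.15 ≈ 6, so the molecular formula is C36H60O6.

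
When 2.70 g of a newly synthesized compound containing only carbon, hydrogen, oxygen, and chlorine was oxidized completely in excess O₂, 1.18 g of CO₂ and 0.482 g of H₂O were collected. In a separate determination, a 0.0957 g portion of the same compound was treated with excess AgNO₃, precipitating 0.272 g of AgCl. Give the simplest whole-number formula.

mol C = 1.18 g CO₂ ÷ 44.009 g/mol = 0.02681 mol
mol H = 2 × 0.482 g H₂O ÷ 18.015 g/mol = 0.05351 mol
From the AgCl data: mol Cl per gram of compound = (0.272 ÷ 143.318) ÷ 0.0957 = 0.01983 mol/g, so in the 2.70 g combustion sample mol Cl = 0.05355 mol
mass O = 2.70 − (0.3220 + 0.05394 + 1.898) = 0.4258 g → mol O = 0.4258 ÷ 15.999 = 0.02662 mol
Divide by the smallest (0.02662 mol): C 1.007, H 2.010, Cl 2.012, O 1.000

CH2Cl2O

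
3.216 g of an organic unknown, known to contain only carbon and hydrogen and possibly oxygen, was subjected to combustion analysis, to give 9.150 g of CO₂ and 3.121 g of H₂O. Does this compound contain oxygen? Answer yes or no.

yes

mol C = 9.150 g CO₂ ÷ 44.009 g/mol = 0.20791 mol
mol H = 2 × 3.121 g H₂O ÷ 18.015 g/mol = 0.34649 mol
C and H account for only 2.8465 g of the 3.216 g sample; the remaining 0.36951 g must be oxygen.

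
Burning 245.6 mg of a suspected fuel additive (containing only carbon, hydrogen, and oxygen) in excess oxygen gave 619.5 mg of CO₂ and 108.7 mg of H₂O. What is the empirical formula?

mol C = 0.6195 g CO₂ ÷ 44.009 g/mol = 0.014077 mol
mol H = 2 × 0.1087 g H₂O ÷ 18.015 g/mol = 0.012068 mol
mass O = 0.2456 − (0.16907 + 0.012164) = 0.064361 g → mol O = 0.064361 ÷ 15.999 = 0.0040228 mol
Divide by the smallest (0.0040228 mol): C 3.499, H 3.000, O 1.000
Multiplying each by 2 gives whole numbers: C 7.00, H 6.00, O 2.00

C7H6O2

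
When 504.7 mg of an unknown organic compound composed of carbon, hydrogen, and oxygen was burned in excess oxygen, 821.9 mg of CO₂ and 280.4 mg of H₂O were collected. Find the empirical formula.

C6H10O5

mol C = 0.8219 g CO₂ ÷ 44.009 g/mol = 0.018676 mol
mol H = 2 × 0.2804 g H₂O ÷ 18.015 g/mol = 0.031130 mol
mass O = 0.5047 − (0.22431 + 0.031379) = 0.24901 g → mol O = 0.24901 ÷ 15.999 = 0.015564 mol
Divide by the smallest (0.015564 mol): C 1.200, H 2.000, O 1.000
Multiplying each by 5 gives whole numbers: C 6.00, H 10.00, O 5.00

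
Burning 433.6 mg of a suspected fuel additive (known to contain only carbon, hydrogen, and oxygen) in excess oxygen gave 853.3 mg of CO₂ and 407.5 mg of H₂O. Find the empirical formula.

mol C = 0.8533 g CO₂ ÷ 44.009 g/mol = 0.019389 mol
mol H = 2 × 0.4075 g H₂O ÷ 18.015 g/mol = 0.045240 mol
mass O = 0.4336 − (0.23288 + 0.045602) = 0.15511 g → mol O = 0.15511 ÷ 15.999 = 0.0096952 mol
Divide by the smallest (0.0096952 mol): C 2.000, H 4.666, O 1.000
Multiplying each by 3 gives whole numbers: C 6.00, H 14.00, O 3.00

C6H14O3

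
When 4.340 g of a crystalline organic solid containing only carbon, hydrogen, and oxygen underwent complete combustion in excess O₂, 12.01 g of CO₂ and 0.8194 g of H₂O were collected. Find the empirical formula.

mol C = 12.01 g CO₂ ÷ 44.009 g/mol = 0.27290 mol
mol H = 2 × 0.8194 g H₂O ÷ 18.015 g/mol = 0.090969 mol
mass O = 4.340 − (3.2778 + 0.091696) = 0.97052 g → mol O = 0.97052 ÷ 15.999 = 0.060661 mol
Divide by the smallest (0.060661 mol): C 4.499, H 1.500, O 1.000
Multiplying each by 2 gives whole numbers: C 9.00, H 3.00, O 2.00

C9H3O2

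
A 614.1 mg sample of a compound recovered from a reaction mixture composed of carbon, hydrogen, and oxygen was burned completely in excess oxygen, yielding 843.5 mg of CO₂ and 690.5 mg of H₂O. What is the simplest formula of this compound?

CH4O

mol C = 0.8435 g CO₂ ÷ 44.009 g/mol = 0.019167 mol
mol H = 2 × 0.6905 g H₂O ÷ 18.015 g/mol = 0.076658 mol
mass O = 0.6141 − (0.23021 + 0.077272) = 0.30662 g → mol O = 0.30662 ÷ 15.999 = 0.019165 mol
Divide by the smallest (0.019165 mol): C 1.000, H 4.000, O 1.000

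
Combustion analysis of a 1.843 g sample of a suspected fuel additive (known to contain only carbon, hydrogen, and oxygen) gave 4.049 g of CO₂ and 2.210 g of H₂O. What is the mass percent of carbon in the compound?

mol C = 4.049 g CO₂ ÷ 44.009 g/mol = 0.092004 mol
mol H = 2 × 2.210 g H₂O ÷ 18.015 g/mol = 0.24535 mol
mass O = 1.843 − (1.1051 + 0.24731) = 0.49063 g → mol O = 0.49063 ÷ 15.999 = 0.030666 mol
mass % C = 1.1051 g ÷ 1.843 g × 100%

59.96%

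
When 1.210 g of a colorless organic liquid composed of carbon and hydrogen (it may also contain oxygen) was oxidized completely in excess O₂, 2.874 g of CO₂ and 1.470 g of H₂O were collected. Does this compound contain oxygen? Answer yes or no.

mol C = 2.874 g CO₂ ÷ 44.009 g/mol = 0.065305 mol
mol H = 2 × 1.470 g H₂O ÷ 18.015 g/mol = 0.16320 mol
C and H account for only 0.94888 g of the 1.210 g sample; the remaining 0.26112 g must be oxygen.

yes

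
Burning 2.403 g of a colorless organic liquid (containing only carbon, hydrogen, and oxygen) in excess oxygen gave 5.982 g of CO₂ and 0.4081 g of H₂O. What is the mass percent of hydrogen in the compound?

1.90%

mol C = 5.982 g CO₂ ÷ 44.009 g/mol = 0.13593 mol
mol H = 2 × 0.4081 g H₂O ÷ 18.015 g/mol = 0.045307 mol
mass O = 2.403 − (1.6326 + 0.045669) = 0.72471 g → mol O = 0.72471 ÷ 15.999 = 0.045298 mol
mass % H = 0.045669 g ÷ 2.403 g × 100%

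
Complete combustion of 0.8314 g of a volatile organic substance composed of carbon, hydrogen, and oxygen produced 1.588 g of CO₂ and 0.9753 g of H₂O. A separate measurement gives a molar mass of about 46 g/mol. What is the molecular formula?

C2H6O

mol C = 1.588 g CO₂ ÷ 44.009 g/mol = 0.036084 mol
mol H = 2 × 0.9753 g H₂O ÷ 18.015 g/mol = 0.10828 mol
mass O = 0.8314 − (0.43340 + 0.10914) = 0.28886 g → mol O = 0.28886 ÷ 15.999 = 0.018055 mol
Divide by the smallest (0.018055 mol): C 1.999, H 5.997, O 1.000
Empirical formula: C2H6O
Empirical-formula mass = 46.07 g/mol; 46 ÷ 46.07 ≈ 1, so the molecular formula is C2H6O.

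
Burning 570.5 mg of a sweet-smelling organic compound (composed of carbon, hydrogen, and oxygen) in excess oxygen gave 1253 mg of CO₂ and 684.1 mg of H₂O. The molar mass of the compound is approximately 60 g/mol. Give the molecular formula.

C3H8O

mol C = 1.253 g CO₂ ÷ 44.009 g/mol = 0.028471 mol
mol H = 2 × 0.6841 g H₂O ÷ 18.015 g/mol = 0.075948 mol
mass O = 0.5705 − (0.34197 + 0.076555) = 0.15197 g → mol O = 0.15197 ÷ 15.999 = 0.0094990 mol
Divide by the smallest (0.0094990 mol): C 2.997, H 7.995, O 1.000
Empirical formula: C3H8O
Empirical-formula mass = 60.10 g/mol; 60 ÷ 60.10 ≈ 1, so the molecular formula is C3H8O.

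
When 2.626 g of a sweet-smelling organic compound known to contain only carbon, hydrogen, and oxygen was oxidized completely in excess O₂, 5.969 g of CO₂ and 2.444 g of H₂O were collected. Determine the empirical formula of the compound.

C3H6O

mol C = 5.969 g CO₂ ÷ 44.009 g/mol = 0.13563 mol
mol H = 2 × 2.444 g H₂O ÷ 18.015 g/mol = 0.27133 mol
mass O = 2.626 − (1.6291 + 0.27350) = 0.72343 g → mol O = 0.72343 ÷ 15.999 = 0.045217 mol
Divide by the smallest (0.045217 mol): C 3.000, H 6.001, O 1.000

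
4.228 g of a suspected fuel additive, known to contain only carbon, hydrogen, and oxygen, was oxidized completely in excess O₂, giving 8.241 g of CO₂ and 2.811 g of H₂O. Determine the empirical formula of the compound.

C9H15O5

mol C = 8.241 g CO₂ ÷ 44.009 g/mol = 0.18726 mol
mol H = 2 × 2.811 g H₂O ÷ 18.015 g/mol = 0.31207 mol
mass O = 4.228 − (2.2491 + 0.31457) = 1.6643 g → mol O = 1.6643 ÷ 15.999 = 0.10402 mol
Divide by the smallest (0.10402 mol): C 1.800, H 3.000, O 1.000
Multiplying each by 5 gives whole numbers: C 9.00, H 15.00, O 5.00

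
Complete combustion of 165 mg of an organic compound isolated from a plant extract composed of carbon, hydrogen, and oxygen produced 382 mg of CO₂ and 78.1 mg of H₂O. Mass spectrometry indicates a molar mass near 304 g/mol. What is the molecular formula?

mol C = 0.382 g CO₂ ÷ 44.009 g/mol = 0.008680 mol
mol H = 2 × 0.0781 g H₂O ÷ 18.015 g/mol = 0.008671 mol
mass O = 0.165 − (0.1043 + 0.008740) = 0.05200 g → mol O = 0.05200 ÷ 15.999 = 0.003250 mol
Divide by the smallest (0.003250 mol): C 2.670, H 2.667, O 1.000
Multiplying each by 3 gives whole numbers: C 8.01, H 8.00, O 3.00
Empirical formula: C8H8O3
Empirical-formula mass = 152.15 g/mol; 304 ÷ 152.15 ≈ 2, so the molecular formula is C16H16O6.

C16H16O6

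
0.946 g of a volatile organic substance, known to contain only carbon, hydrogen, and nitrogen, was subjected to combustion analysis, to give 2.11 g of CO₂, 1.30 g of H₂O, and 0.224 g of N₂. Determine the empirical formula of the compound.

C3H9N

mol C = 2.11 g CO₂ ÷ 44.009 g/mol = 0.04794 mol
mol H = 2 × 1.30 g H₂O ÷ 18.015 g/mol = 0.1443 mol
mol N = 2 × 0.224 g N₂ ÷ 28.014 g/mol = 0.01599 mol
Divide by the smallest (0.01599 mol): C 2.998, H 9.025, N 1.000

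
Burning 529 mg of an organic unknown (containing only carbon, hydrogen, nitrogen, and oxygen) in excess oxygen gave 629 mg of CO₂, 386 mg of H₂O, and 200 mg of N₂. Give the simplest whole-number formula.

C2H6N2O

mol C = 0.629 g CO₂ ÷ 44.009 g/mol = 0.01429 mol
mol H = 2 × 0.386 g H₂O ÷ 18.015 g/mol = 0.04285 mol
mol N = 2 × 0.200 g N₂ ÷ 28.014 g/mol = 0.01428 mol
mass O = 0.529 − (0.1717 + 0.04320 + 0.2000) = 0.1141 g → mol O = 0.1141 ÷ 15.999 = 0.007134 mol
Divide by the smallest (0.007134 mol): C 2.003, H 6.007, N 2.001, O 1.000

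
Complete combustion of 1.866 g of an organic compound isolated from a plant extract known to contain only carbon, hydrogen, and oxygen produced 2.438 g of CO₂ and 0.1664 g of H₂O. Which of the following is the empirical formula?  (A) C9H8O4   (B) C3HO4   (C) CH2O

mol C = 2.438 g CO₂ ÷ 44.009 g/mol = 0.055398 mol
mol H = 2 × 0.1664 g H₂O ÷ 18.015 g/mol = 0.018473 mol
mass O = 1.866 − (0.66538 + 0.018621) = 1.1820 g → mol O = 1.1820 ÷ 15.999 = 0.073879 mol
Divide by the smallest (0.018473 mol): C 2.999, H 1.000, O 3.999

(B) C3HO4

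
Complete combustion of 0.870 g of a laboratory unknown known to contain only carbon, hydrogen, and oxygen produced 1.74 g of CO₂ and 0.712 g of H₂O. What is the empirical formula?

mol C = 1.74 g CO₂ ÷ 44.009 g/mol = 0.03954 mol
mol H = 2 × 0.712 g H₂O ÷ 18.015 g/mol = 0.07905 mol
mass O = 0.870 − (0.4749 + 0.07968) = 0.3154 g → mol O = 0.3154 ÷ 15.999 = 0.01972 mol
Divide by the smallest (0.01972 mol): C 2.005, H 4.009, O 1.000

C2H4O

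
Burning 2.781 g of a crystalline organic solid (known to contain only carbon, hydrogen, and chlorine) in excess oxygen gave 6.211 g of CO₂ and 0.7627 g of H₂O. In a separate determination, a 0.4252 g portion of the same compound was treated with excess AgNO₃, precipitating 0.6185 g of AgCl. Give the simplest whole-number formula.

mol C = 6.211 g CO₂ ÷ 44.009 g/mol = 0.14113 mol
mol H = 2 × 0.7627 g H₂O ÷ 18.015 g/mol = 0.084674 mol
From the AgCl data: mol Cl per gram of compound = (0.6185 ÷ 143.318) ÷ 0.4252 = 0.010150 mol/g, so in the 2.781 g combustion sample mol Cl = 0.028226 mol
Divide by the smallest (0.028226 mol): C 5.000, H 3.000, Cl 1.000

C5H3Cl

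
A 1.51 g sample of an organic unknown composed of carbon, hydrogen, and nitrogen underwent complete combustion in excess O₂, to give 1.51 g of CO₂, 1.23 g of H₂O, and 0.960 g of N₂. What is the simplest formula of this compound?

mol C = 1.51 g CO₂ ÷ 44.009 g/mol = 0.03431 mol
mol H = 2 × 1.23 g H₂O ÷ 18.015 g/mol = 0.1366 mol
mol N = 2 × 0.960 g N₂ ÷ 28.014 g/mol = 0.06854 mol
Divide by the smallest (0.03431 mol): C 1.000, H 3.980, N 1.998

CH4N2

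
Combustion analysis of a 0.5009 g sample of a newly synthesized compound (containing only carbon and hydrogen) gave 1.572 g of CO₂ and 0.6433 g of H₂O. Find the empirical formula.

CH2

mol C = 1.572 g CO₂ ÷ 44.009 g/mol = 0.035720 mol
mol H = 2 × 0.6433 g H₂O ÷ 18.015 g/mol = 0.071418 mol
Divide by the smallest (0.035720 mol): C 1.000, H 1.999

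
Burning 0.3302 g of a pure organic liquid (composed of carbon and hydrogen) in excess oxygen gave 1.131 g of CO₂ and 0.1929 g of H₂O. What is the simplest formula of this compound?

mol C = 1.131 g CO₂ ÷ 44.009 g/mol = 0.025699 mol
mol H = 2 × 0.1929 g H₂O ÷ 18.015 g/mol = 0.021415 mol
Divide by the smallest (0.021415 mol): C 1.200, H 1.000
Multiplying each by 5 gives whole numbers: C 6.00, H 5.00

C6H5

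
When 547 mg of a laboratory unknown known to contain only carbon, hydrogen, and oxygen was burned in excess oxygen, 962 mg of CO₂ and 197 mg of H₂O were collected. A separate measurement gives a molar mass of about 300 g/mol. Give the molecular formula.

C12H12O9

mol C = 0.962 g CO₂ ÷ 44.009 g/mol = 0.02186 mol
mol H = 2 × 0.197 g H₂O ÷ 18.015 g/mol = 0.02187 mol
mass O = 0.547 − (0.2626 + 0.02205) = 0.2624 g → mol O = 0.2624 ÷ 15.999 = 0.01640 mol
Divide by the smallest (0.01640 mol): C 1.333, H 1.333, O 1.000
Multiplying each by 3 gives whole numbers: C 4.00, H 4.00, O 3.00
Empirical formula: C4H4O3
Empirical-formula mass = 100.07 g/mol; 300 ÷ 100.07 ≈ 3, so the molecular formula is C12H12O9.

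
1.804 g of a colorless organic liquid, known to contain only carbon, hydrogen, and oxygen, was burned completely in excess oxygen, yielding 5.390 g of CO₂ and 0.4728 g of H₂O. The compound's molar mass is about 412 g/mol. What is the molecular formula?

C28H12O4

mol C = 5.390 g CO₂ ÷ 44.009 g/mol = 0.12247 mol
mol H = 2 × 0.4728 g H₂O ÷ 18.015 g/mol = 0.052490 mol
mass O = 1.804 − (1.4710 + 0.052910) = 0.28004 g → mol O = 0.28004 ÷ 15.999 = 0.017504 mol
Divide by the smallest (0.017504 mol): C 6.997, H 2.999, O 1.000
Empirical formula: C7H3O
Empirical-formula mass = 103.10 g/mol; 412 ÷ 103.10 ≈ 4, so the molecular formula is C28H12O4.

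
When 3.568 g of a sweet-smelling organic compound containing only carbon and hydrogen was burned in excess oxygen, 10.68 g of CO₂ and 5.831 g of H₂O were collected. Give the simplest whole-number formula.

C3H8

mol C = 10.68 g CO₂ ÷ 44.009 g/mol = 0.24268 mol
mol H = 2 × 5.831 g H₂O ÷ 18.015 g/mol = 0.64735 mol
Divide by the smallest (0.24268 mol): C 1.000, H 2.668
Multiplying each by 3 gives whole numbers: C 3.00, H 8.00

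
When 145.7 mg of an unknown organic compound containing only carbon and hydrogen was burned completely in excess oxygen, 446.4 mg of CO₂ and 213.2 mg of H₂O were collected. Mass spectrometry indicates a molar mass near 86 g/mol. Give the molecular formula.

C6H14

mol C = 0.4464 g CO₂ ÷ 44.009 g/mol = 0.010143 mol
mol H = 2 × 0.2132 g H₂O ÷ 18.015 g/mol = 0.023669 mol
Divide by the smallest (0.010143 mol): C 1.000, H 2.333
Multiplying each by 3 gives whole numbers: C 3.00, H 7.00
Empirical formula: C3H7
Empirical-formula mass = 43.09 g/mol; 86 ÷ 43.09 ≈ 2, so the molecular formula is C6H14.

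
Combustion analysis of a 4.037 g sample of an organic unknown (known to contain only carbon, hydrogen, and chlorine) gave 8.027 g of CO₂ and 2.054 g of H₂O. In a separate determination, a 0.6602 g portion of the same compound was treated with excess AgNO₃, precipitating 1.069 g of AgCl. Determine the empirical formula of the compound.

mol C = 8.027 g CO₂ ÷ 44.009 g/mol = 0.18239 mol
mol H = 2 × 2.054 g H₂O ÷ 18.015 g/mol = 0.22803 mol
From the AgCl data: mol Cl per gram of compound = (1.069 ÷ 143.318) ÷ 0.6602 = 0.011298 mol/g, so in the 4.037 g combustion sample mol Cl = 0.045610 mol
Divide by the smallest (0.045610 mol): C 3.999, H 5.000, Cl 1.000

C4H5Cl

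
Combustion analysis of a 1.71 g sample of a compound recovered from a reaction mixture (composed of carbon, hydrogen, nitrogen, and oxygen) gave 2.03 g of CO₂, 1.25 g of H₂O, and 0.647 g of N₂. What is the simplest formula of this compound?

mol C = 2.03 g CO₂ ÷ 44.009 g/mol = 0.04613 mol
mol H = 2 × 1.25 g H₂O ÷ 18.015 g/mol = 0.1388 mol
mol N = 2 × 0.647 g N₂ ÷ 28.014 g/mol = 0.04619 mol
mass O = 1.71 − (0.5540 + 0.1399 + 0.6470) = 0.3691 g → mol O = 0.3691 ÷ 15.999 = 0.02307 mol
Divide by the smallest (0.02307 mol): C 1.999, H 6.015, N 2.002, O 1.000

C2H6N2O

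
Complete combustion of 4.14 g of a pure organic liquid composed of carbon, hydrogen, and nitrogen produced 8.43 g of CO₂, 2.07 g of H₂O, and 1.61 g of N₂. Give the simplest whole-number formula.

C5H6N3

mol C = 8.43 g CO₂ ÷ 44.009 g/mol = 0.1916 mol
mol H = 2 × 2.07 g H₂O ÷ 18.015 g/mol = 0.2298 mol
mol N = 2 × 1.61 g N₂ ÷ 28.014 g/mol = 0.1149 mol
Divide by the smallest (0.1149 mol): C 1.667, H 1.999, N 1.000
Multiplying each by 3 gives whole numbers: C 5.00, H 6.00, N 3.00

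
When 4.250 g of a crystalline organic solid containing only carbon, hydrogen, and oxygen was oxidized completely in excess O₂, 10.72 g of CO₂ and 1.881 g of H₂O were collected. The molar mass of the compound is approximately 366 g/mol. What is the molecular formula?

mol C = 10.72 g CO₂ ÷ 44.009 g/mol = 0.24359 mol
mol H = 2 × 1.881 g H₂O ÷ 18.015 g/mol = 0.20883 mol
mass O = 4.250 − (2.9257 + 0.21050) = 1.1138 g → mol O = 1.1138 ÷ 15.999 = 0.069616 mol
Divide by the smallest (0.069616 mol): C 3.499, H 3.000, O 1.000
Multiplying each by 2 gives whole numbers: C 7.00, H 6.00, O 2.00
Empirical formula: C7H6O2
Empirical-formula mass = 122.12 g/mol; 366 ÷ 122.12 ≈ 3, so the molecular formula is C21H18O6.

C21H18O6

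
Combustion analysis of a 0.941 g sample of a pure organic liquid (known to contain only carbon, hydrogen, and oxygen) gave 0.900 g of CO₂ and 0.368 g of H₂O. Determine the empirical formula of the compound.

mol C = 0.900 g CO₂ ÷ 44.009 g/mol = 0.02045 mol
mol H = 2 × 0.368 g H₂O ÷ 18.015 g/mol = 0.04085 mol
mass O = 0.941 − (0.2456 + 0.04118) = 0.6542 g → mol O = 0.6542 ÷ 15.999 = 0.04089 mol
Divide by the smallest (0.02045 mol): C 1.000, H 1.998, O 1.999

CH2O2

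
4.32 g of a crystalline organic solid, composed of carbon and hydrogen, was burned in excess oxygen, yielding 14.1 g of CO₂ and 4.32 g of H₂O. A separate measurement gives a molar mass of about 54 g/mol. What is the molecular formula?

mol C = 14.1 g CO₂ ÷ 44.009 g/mol = 0.3204 mol
mol H = 2 × 4.32 g H₂O ÷ 18.015 g/mol = 0.4796 mol
Divide by the smallest (0.3204 mol): C 1.000, H 1.497
Multiplying each by 2 gives whole numbers: C 2.00, H 2.99
Empirical formula: C2H3
Empirical-formula mass = 27.05 g/mol; 54 ÷ 27.05 ≈ 2, so the molecular formula is C4H6.

C4H6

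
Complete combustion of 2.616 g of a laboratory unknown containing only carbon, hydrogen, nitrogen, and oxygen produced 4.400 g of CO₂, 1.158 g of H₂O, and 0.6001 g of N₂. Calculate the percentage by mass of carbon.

mol C = 4.400 g CO₂ ÷ 44.009 g/mol = 0.099980 mol
mol H = 2 × 1.158 g H₂O ÷ 18.015 g/mol = 0.12856 mol
mol N = 2 × 0.6001 g N₂ ÷ 28.014 g/mol = 0.042843 mol
mass O = 2.616 − (1.2009 + 0.12959 + 0.60010) = 0.68546 g → mol O = 0.68546 ÷ 15.999 = 0.042844 mol
mass % C = 1.2009 g ÷ 2.616 g × 100%

45.90%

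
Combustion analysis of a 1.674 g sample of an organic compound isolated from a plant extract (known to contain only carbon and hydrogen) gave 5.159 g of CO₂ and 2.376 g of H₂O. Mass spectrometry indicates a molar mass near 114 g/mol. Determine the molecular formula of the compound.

mol C = 5.159 g CO₂ ÷ 44.009 g/mol = 0.11723 mol
mol H = 2 × 2.376 g H₂O ÷ 18.015 g/mol = 0.26378 mol
Divide by the smallest (0.11723 mol): C 1.000, H 2.250
Multiplying each by 4 gives whole numbers: C 4.00, H 9.00
Empirical formula: C4H9
Empirical-formula mass = 57.12 g/mol; 114 ÷ 57.12 ≈ 2, so the molecular formula is C8H18.

C8H18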